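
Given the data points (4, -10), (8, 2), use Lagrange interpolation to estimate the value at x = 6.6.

Lagrange interpolation formula:
P(x) = Σ yᵢ × Lᵢ(x)
where Lᵢ(x) = Π_{j≠i} (x - xⱼ)/(xᵢ - xⱼ)

L_0(6.6) = (6.6 - 8)/(4 - 8) = 0.350000
L_1(6.6) = (6.6 - 4)/(8 - 4) = 0.650000

P(6.6) = (-10)×L_0(6.6) + 2×L_1(6.6)
P(6.6) = -2.200000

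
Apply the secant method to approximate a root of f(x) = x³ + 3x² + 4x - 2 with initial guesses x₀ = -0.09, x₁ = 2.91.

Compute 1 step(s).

f(x) = x³ + 3x² + 4x - 2
x₀ = -0.09, x₁ = 2.91

Secant formula: x_{n+1} = x_n - f(x_n)(x_n - x_{n-1})/(f(x_n) - f(x_{n-1}))

Iteration 1:
  f(-0.090000) = -2.336429
  f(2.910000) = 59.686471
  x_2 = 2.910000 - 59.686471×(2.910000 - (-0.090000))/(59.686471 - (-2.336429))
       = 0.023011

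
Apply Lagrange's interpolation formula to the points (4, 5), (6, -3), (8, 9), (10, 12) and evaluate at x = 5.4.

Lagrange interpolation formula:
P(x) = Σ yᵢ × Lᵢ(x)
where Lᵢ(x) = Π_{j≠i} (x - xⱼ)/(xᵢ - xⱼ)

L_0(5.4) = (5.4 - 6)/(4 - 6) × (5.4 - 8)/(4 - 8) × (5.4 - 10)/(4 - 10) = 0.149500
L_1(5.4) = (5.4 - 4)/(6 - 4) × (5.4 - 8)/(6 - 8) × (5.4 - 10)/(6 - 10) = 1.046500
L_2(5.4) = (5.4 - 4)/(8 - 4) × (5.4 - 6)/(8 - 6) × (5.4 - 10)/(8 - 10) = -0.241500
L_3(5.4) = (5.4 - 4)/(10 - 4) × (5.4 - 6)/(10 - 6) × (5.4 - 8)/(10 - 8) = 0.045500

P(5.4) = 5×L_0(5.4) + (-3)×L_1(5.4) + 9×L_2(5.4) + 12×L_3(5.4)
P(5.4) = -4.019500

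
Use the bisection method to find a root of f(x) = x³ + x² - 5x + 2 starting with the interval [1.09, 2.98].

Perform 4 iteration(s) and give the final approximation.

f(x) = x³ + x² - 5x + 2
Initial interval: [1.09, 2.98]

Iteration 1:
  c_1 = (1.090000 + 2.980000)/2 = 2.035000
  f(c_1) = f(2.035000) = 4.393618
  f(a) × f(c) < 0, new interval: [1.090000, 2.035000]
Iteration 2:
  c_2 = (1.090000 + 2.035000)/2 = 1.562500
  f(c_2) = f(1.562500) = 0.443604
  f(a) × f(c) < 0, new interval: [1.090000, 1.562500]
Iteration 3:
  c_3 = (1.090000 + 1.562500)/2 = 1.326250
  f(c_3) = f(1.326250) = -0.539518
  f(a) × f(c) ≥ 0, new interval: [1.326250, 1.562500]
Iteration 4:
  c_4 = (1.326250 + 1.562500)/2 = 1.444375
  f(c_4) = f(1.444375) = -0.122373
  f(a) × f(c) ≥ 0, new interval: [1.444375, 1.562500]

After 4 iteration(s), the approximation is c_4 = 1.444375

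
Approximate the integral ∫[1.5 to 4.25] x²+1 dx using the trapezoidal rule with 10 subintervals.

f(x) = x²+1
a = 1.5, b = 4.25, n = 10
h = (b - a)/n = 0.275000

Trapezoidal rule: (h/2)[f(x₀) + 2f(x₁) + 2f(x₂) + ... + f(xₙ)]

x_0 = 1.5000, f(x_0) = 3.250000, coefficient = 1
x_1 = 1.7750, f(x_1) = 4.150625, coefficient = 2
x_2 = 2.0500, f(x_2) = 5.202500, coefficient = 2
x_3 = 2.3250, f(x_3) = 6.405625, coefficient = 2
x_4 = 2.6000, f(x_4) = 7.760000, coefficient = 2
x_5 = 2.8750, f(x_5) = 9.265625, coefficient = 2
x_6 = 3.1500, f(x_6) = 10.922500, coefficient = 2
x_7 = 3.4250, f(x_7) = 12.730625, coefficient = 2
x_8 = 3.7000, f(x_8) = 14.690000, coefficient = 2
x_9 = 3.9750, f(x_9) = 16.800625, coefficient = 2
x_10 = 4.2500, f(x_10) = 19.062500, coefficient = 1

I ≈ (0.275000/2) × 198.168750 = 27.248203
Exact value: 27.213542
Error: 0.034661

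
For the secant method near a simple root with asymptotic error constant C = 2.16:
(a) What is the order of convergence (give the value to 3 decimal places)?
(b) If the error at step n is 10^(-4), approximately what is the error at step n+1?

(a) Secant method has superlinear convergence with order φ = (1+√5)/2 ≈ 1.618.
    This means |e_{n+1}| ≈ C|e_n|^1.618.

(b) With |e_n| = 10^(-4) and C = 2.16:
    |e_{n+1}| ≈ 2.16 × (10^(-4))^1.618 = 2.16 × 10^(-6.47)

(a) ≈ 1.618 (golden ratio); (b) |e_{n+1}| ≈ 7.283e-07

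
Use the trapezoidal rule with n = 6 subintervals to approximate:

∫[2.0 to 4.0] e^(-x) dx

f(x) = e^(-x)
a = 2.0, b = 4.0, n = 6
h = (b - a)/n = 0.333333

Trapezoidal rule: (h/2)[f(x₀) + 2f(x₁) + 2f(x₂) + ... + f(xₙ)]

x_0 = 2.0000, f(x_0) = 0.135335, coefficient = 1
x_1 = 2.3333, f(x_1) = 0.096972, coefficient = 2
x_2 = 2.6667, f(x_2) = 0.069483, coefficient = 2
x_3 = 3.0000, f(x_3) = 0.049787, coefficient = 2
x_4 = 3.3333, f(x_4) = 0.035674, coefficient = 2
x_5 = 3.6667, f(x_5) = 0.025562, coefficient = 2
x_6 = 4.0000, f(x_6) = 0.018316, coefficient = 1

I ≈ (0.333333/2) × 0.708607 = 0.118101
Exact value: 0.117020
Error: 0.001082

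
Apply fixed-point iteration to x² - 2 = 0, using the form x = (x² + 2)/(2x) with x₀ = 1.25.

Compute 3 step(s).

Equation: x² - 2 = 0
Fixed-point form: x = (x² + 2)/(2x)
x₀ = 1.25

x_1 = g(1.250000) = 1.425000
x_2 = g(1.425000) = 1.414254
x_3 = g(1.414254) = 1.414214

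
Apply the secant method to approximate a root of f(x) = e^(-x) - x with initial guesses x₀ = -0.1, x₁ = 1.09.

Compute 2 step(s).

f(x) = e^(-x) - x
x₀ = -0.1, x₁ = 1.09

Secant formula: x_{n+1} = x_n - f(x_n)(x_n - x_{n-1})/(f(x_n) - f(x_{n-1}))

Iteration 1:
  f(-0.100000) = 1.205171
  f(1.090000) = -0.753784
  x_2 = 1.090000 - (-0.753784)×(1.090000 - (-0.100000))/(-0.753784 - 1.205171)
       = 0.632101
Iteration 2:
  f(1.090000) = -0.753784
  f(0.632101) = -0.100628
  x_3 = 0.632101 - (-0.100628)×(0.632101 - 1.090000)/(-0.100628 - (-0.753784))
       = 0.561556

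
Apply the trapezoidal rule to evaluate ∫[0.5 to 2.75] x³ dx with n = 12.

f(x) = x³
a = 0.5, b = 2.75, n = 12
h = (b - a)/n = 0.187500

Trapezoidal rule: (h/2)[f(x₀) + 2f(x₁) + 2f(x₂) + ... + f(xₙ)]

x_0 = 0.5000, f(x_0) = 0.125000, coefficient = 1
x_1 = 0.6875, f(x_1) = 0.324951, coefficient = 2
x_2 = 0.8750, f(x_2) = 0.669922, coefficient = 2
x_3 = 1.0625, f(x_3) = 1.199463, coefficient = 2
x_4 = 1.2500, f(x_4) = 1.953125, coefficient = 2
x_5 = 1.4375, f(x_5) = 2.970459, coefficient = 2
x_6 = 1.6250, f(x_6) = 4.291016, coefficient = 2
x_7 = 1.8125, f(x_7) = 5.954346, coefficient = 2
x_8 = 2.0000, f(x_8) = 8.000000, coefficient = 2
x_9 = 2.1875, f(x_9) = 10.467529, coefficient = 2
x_10 = 2.3750, f(x_10) = 13.396484, coefficient = 2
x_11 = 2.5625, f(x_11) = 16.826416, coefficient = 2
x_12 = 2.7500, f(x_12) = 20.796875, coefficient = 1

I ≈ (0.187500/2) × 153.029297 = 14.346497
Exact value: 14.282227
Error: 0.064270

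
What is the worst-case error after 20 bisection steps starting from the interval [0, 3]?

Bisection error bound: |error| ≤ (b-a)/2^n
|error| ≤ (3 - 0)/2^20 = 3/2^20
|error| ≤ 0.0000028610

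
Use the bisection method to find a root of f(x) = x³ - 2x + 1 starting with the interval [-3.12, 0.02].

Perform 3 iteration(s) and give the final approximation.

f(x) = x³ - 2x + 1
Initial interval: [-3.12, 0.02]

Iteration 1:
  c_1 = (-3.120000 + 0.020000)/2 = -1.550000
  f(c_1) = f(-1.550000) = 0.376125
  f(a) × f(c) < 0, new interval: [-3.120000, -1.550000]
Iteration 2:
  c_2 = (-3.120000 + (-1.550000))/2 = -2.335000
  f(c_2) = f(-2.335000) = -7.060945
  f(a) × f(c) ≥ 0, new interval: [-2.335000, -1.550000]
Iteration 3:
  c_3 = (-2.335000 + (-1.550000))/2 = -1.942500
  f(c_3) = f(-1.942500) = -2.444647
  f(a) × f(c) ≥ 0, new interval: [-1.942500, -1.550000]

After 3 iteration(s), the approximation is c_3 = -1.942500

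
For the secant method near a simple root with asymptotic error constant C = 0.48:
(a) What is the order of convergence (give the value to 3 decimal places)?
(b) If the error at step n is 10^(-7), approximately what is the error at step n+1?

(a) Secant method has superlinear convergence with order φ = (1+√5)/2 ≈ 1.618.
    This means |e_{n+1}| ≈ C|e_n|^1.618.

(b) With |e_n| = 10^(-7) and C = 0.48:
    |e_{n+1}| ≈ 0.48 × (10^(-7))^1.618 = 0.48 × 10^(-11.33)

(a) ≈ 1.618 (golden ratio); (b) |e_{n+1}| ≈ 2.265e-12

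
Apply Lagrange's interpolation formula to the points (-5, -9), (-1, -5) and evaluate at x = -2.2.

Lagrange interpolation formula:
P(x) = Σ yᵢ × Lᵢ(x)
where Lᵢ(x) = Π_{j≠i} (x - xⱼ)/(xᵢ - xⱼ)

L_0(-2.2) = (-2.2 - (-1))/(-5 - (-1)) = 0.300000
L_1(-2.2) = (-2.2 - (-5))/(-1 - (-5)) = 0.700000

P(-2.2) = (-9)×L_0(-2.2) + (-5)×L_1(-2.2)
P(-2.2) = -6.200000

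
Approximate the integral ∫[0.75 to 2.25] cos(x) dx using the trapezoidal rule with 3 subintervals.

f(x) = cos(x)
a = 0.75, b = 2.25, n = 3
h = (b - a)/n = 0.500000

Trapezoidal rule: (h/2)[f(x₀) + 2f(x₁) + 2f(x₂) + ... + f(xₙ)]

x_0 = 0.7500, f(x_0) = 0.731689, coefficient = 1
x_1 = 1.2500, f(x_1) = 0.315322, coefficient = 2
x_2 = 1.7500, f(x_2) = -0.178246, coefficient = 2
x_3 = 2.2500, f(x_3) = -0.628174, coefficient = 1

I ≈ (0.500000/2) × 0.377668 = 0.094417
Exact value: 0.096434
Error: 0.002017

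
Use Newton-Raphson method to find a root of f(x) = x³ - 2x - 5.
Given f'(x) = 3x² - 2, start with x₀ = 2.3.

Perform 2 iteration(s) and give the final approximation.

f(x) = x³ - 2x - 5
f'(x) = 3x² - 2
x₀ = 2.3

Newton-Raphson formula: x_{n+1} = x_n - f(x_n)/f'(x_n)

Iteration 1:
  f(2.300000) = 2.567000
  f'(2.300000) = 13.870000
  x_1 = 2.300000 - 2.567000/13.870000 = 2.114924
Iteration 2:
  f(2.114924) = 0.230006
  f'(2.114924) = 11.418714
  x_2 = 2.114924 - 0.230006/11.418714 = 2.094781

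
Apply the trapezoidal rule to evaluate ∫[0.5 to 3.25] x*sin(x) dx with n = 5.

f(x) = x*sin(x)
a = 0.5, b = 3.25, n = 5
h = (b - a)/n = 0.550000

Trapezoidal rule: (h/2)[f(x₀) + 2f(x₁) + 2f(x₂) + ... + f(xₙ)]

x_0 = 0.5000, f(x_0) = 0.239713, coefficient = 1
x_1 = 1.0500, f(x_1) = 0.910794, coefficient = 2
x_2 = 1.6000, f(x_2) = 1.599318, coefficient = 2
x_3 = 2.1500, f(x_3) = 1.799332, coefficient = 2
x_4 = 2.7000, f(x_4) = 1.153926, coefficient = 2
x_5 = 3.2500, f(x_5) = -0.351634, coefficient = 1

I ≈ (0.550000/2) × 10.814819 = 2.974075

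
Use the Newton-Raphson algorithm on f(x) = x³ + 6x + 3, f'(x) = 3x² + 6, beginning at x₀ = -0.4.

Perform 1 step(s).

f(x) = x³ + 6x + 3
f'(x) = 3x² + 6
x₀ = -0.4

Newton-Raphson formula: x_{n+1} = x_n - f(x_n)/f'(x_n)

Iteration 1:
  f(-0.400000) = 0.536000
  f'(-0.400000) = 6.480000
  x_1 = -0.400000 - 0.536000/6.480000 = -0.482716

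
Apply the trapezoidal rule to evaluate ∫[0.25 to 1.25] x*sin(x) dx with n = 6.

f(x) = x*sin(x)
a = 0.25, b = 1.25, n = 6
h = (b - a)/n = 0.166667

Trapezoidal rule: (h/2)[f(x₀) + 2f(x₁) + 2f(x₂) + ... + f(xₙ)]

x_0 = 0.2500, f(x_0) = 0.061851, coefficient = 1
x_1 = 0.4167, f(x_1) = 0.168631, coefficient = 2
x_2 = 0.5833, f(x_2) = 0.321305, coefficient = 2
x_3 = 0.7500, f(x_3) = 0.511229, coefficient = 2
x_4 = 0.9167, f(x_4) = 0.727446, coefficient = 2
x_5 = 1.0833, f(x_5) = 0.957151, coefficient = 2
x_6 = 1.2500, f(x_6) = 1.186231, coefficient = 1

I ≈ (0.166667/2) × 6.619607 = 0.551634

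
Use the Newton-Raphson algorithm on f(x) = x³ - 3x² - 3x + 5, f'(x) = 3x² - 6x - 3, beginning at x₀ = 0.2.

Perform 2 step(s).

f(x) = x³ - 3x² - 3x + 5
f'(x) = 3x² - 6x - 3
x₀ = 0.2

Newton-Raphson formula: x_{n+1} = x_n - f(x_n)/f'(x_n)

Iteration 1:
  f(0.200000) = 4.288000
  f'(0.200000) = -4.080000
  x_1 = 0.200000 - 4.288000/(-4.080000) = 1.250980
Iteration 2:
  f(1.250980) = -1.490073
  f'(1.250980) = -5.811027
  x_2 = 1.250980 - (-1.490073)/(-5.811027) = 0.994559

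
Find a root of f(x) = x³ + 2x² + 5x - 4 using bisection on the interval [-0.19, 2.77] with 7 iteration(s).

f(x) = x³ + 2x² + 5x - 4
Initial interval: [-0.19, 2.77]

Iteration 1:
  c_1 = (-0.190000 + 2.770000)/2 = 1.290000
  f(c_1) = f(1.290000) = 7.924889
  f(a) × f(c) < 0, new interval: [-0.190000, 1.290000]
Iteration 2:
  c_2 = (-0.190000 + 1.290000)/2 = 0.550000
  f(c_2) = f(0.550000) = -0.478625
  f(a) × f(c) ≥ 0, new interval: [0.550000, 1.290000]
Iteration 3:
  c_3 = (0.550000 + 1.290000)/2 = 0.920000
  f(c_3) = f(0.920000) = 3.071488
  f(a) × f(c) < 0, new interval: [0.550000, 0.920000]
Iteration 4:
  c_4 = (0.550000 + 0.920000)/2 = 0.735000
  f(c_4) = f(0.735000) = 1.152515
  f(a) × f(c) < 0, new interval: [0.550000, 0.735000]
Iteration 5:
  c_5 = (0.550000 + 0.735000)/2 = 0.642500
  f(c_5) = f(0.642500) = 0.303341
  f(a) × f(c) < 0, new interval: [0.550000, 0.642500]
Iteration 6:
  c_6 = (0.550000 + 0.642500)/2 = 0.596250
  f(c_6) = f(0.596250) = -0.095747
  f(a) × f(c) ≥ 0, new interval: [0.596250, 0.642500]
Iteration 7:
  c_7 = (0.596250 + 0.642500)/2 = 0.619375
  f(c_7) = f(0.619375) = 0.101734
  f(a) × f(c) < 0, new interval: [0.596250, 0.619375]

After 7 iteration(s), the approximation is c_7 = 0.619375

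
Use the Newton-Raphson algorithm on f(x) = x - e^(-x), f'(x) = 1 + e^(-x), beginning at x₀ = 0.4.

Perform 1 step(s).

f(x) = x - e^(-x)
f'(x) = 1 + e^(-x)
x₀ = 0.4

Newton-Raphson formula: x_{n+1} = x_n - f(x_n)/f'(x_n)

Iteration 1:
  f(0.400000) = -0.270320
  f'(0.400000) = 1.670320
  x_1 = 0.400000 - (-0.270320)/1.670320 = 0.561837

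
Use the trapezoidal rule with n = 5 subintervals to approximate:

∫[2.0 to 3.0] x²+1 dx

f(x) = x²+1
a = 2.0, b = 3.0, n = 5
h = (b - a)/n = 0.200000

Trapezoidal rule: (h/2)[f(x₀) + 2f(x₁) + 2f(x₂) + ... + f(xₙ)]

x_0 = 2.0000, f(x_0) = 5.000000, coefficient = 1
x_1 = 2.2000, f(x_1) = 5.840000, coefficient = 2
x_2 = 2.4000, f(x_2) = 6.760000, coefficient = 2
x_3 = 2.6000, f(x_3) = 7.760000, coefficient = 2
x_4 = 2.8000, f(x_4) = 8.840000, coefficient = 2
x_5 = 3.0000, f(x_5) = 10.000000, coefficient = 1

I ≈ (0.200000/2) × 73.400000 = 7.340000
Exact value: 7.333333
Error: 0.006667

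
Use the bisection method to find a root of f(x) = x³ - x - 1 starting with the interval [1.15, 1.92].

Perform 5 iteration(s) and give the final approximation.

f(x) = x³ - x - 1
Initial interval: [1.15, 1.92]

Iteration 1:
  c_1 = (1.150000 + 1.920000)/2 = 1.535000
  f(c_1) = f(1.535000) = 1.081805
  f(a) × f(c) < 0, new interval: [1.150000, 1.535000]
Iteration 2:
  c_2 = (1.150000 + 1.535000)/2 = 1.342500
  f(c_2) = f(1.342500) = 0.077096
  f(a) × f(c) < 0, new interval: [1.150000, 1.342500]
Iteration 3:
  c_3 = (1.150000 + 1.342500)/2 = 1.246250
  f(c_3) = f(1.246250) = -0.310650
  f(a) × f(c) ≥ 0, new interval: [1.246250, 1.342500]
Iteration 4:
  c_4 = (1.246250 + 1.342500)/2 = 1.294375
  f(c_4) = f(1.294375) = -0.125771
  f(a) × f(c) ≥ 0, new interval: [1.294375, 1.342500]
Iteration 5:
  c_5 = (1.294375 + 1.342500)/2 = 1.318437
  f(c_5) = f(1.318437) = -0.026627
  f(a) × f(c) ≥ 0, new interval: [1.318437, 1.342500]

After 5 iteration(s), the approximation is c_5 = 1.318437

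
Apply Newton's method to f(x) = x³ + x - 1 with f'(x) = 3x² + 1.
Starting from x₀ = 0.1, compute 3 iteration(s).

f(x) = x³ + x - 1
f'(x) = 3x² + 1
x₀ = 0.1

Newton-Raphson formula: x_{n+1} = x_n - f(x_n)/f'(x_n)

Iteration 1:
  f(0.100000) = -0.899000
  f'(0.100000) = 1.030000
  x_1 = 0.100000 - (-0.899000)/1.030000 = 0.972816
Iteration 2:
  f(0.972816) = 0.893459
  f'(0.972816) = 3.839110
  x_2 = 0.972816 - 0.893459/3.839110 = 0.740090
Iteration 3:
  f(0.740090) = 0.145462
  f'(0.740090) = 2.643200
  x_3 = 0.740090 - 0.145462/2.643200 = 0.685058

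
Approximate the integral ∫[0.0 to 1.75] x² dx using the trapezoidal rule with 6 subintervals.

f(x) = x²
a = 0.0, b = 1.75, n = 6
h = (b - a)/n = 0.291667

Trapezoidal rule: (h/2)[f(x₀) + 2f(x₁) + 2f(x₂) + ... + f(xₙ)]

x_0 = 0.0000, f(x_0) = 0.000000, coefficient = 1
x_1 = 0.2917, f(x_1) = 0.085069, coefficient = 2
x_2 = 0.5833, f(x_2) = 0.340278, coefficient = 2
x_3 = 0.8750, f(x_3) = 0.765625, coefficient = 2
x_4 = 1.1667, f(x_4) = 1.361111, coefficient = 2
x_5 = 1.4583, f(x_5) = 2.126736, coefficient = 2
x_6 = 1.7500, f(x_6) = 3.062500, coefficient = 1

I ≈ (0.291667/2) × 12.420139 = 1.811270
Exact value: 1.786458
Error: 0.024812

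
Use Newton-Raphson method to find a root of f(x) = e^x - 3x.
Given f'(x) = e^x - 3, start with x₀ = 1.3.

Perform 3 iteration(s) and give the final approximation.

f(x) = e^x - 3x
f'(x) = e^x - 3
x₀ = 1.3

Newton-Raphson formula: x_{n+1} = x_n - f(x_n)/f'(x_n)

Iteration 1:
  f(1.300000) = -0.230703
  f'(1.300000) = 0.669297
  x_1 = 1.300000 - (-0.230703)/0.669297 = 1.644695
Iteration 2:
  f(1.644695) = 0.245345
  f'(1.644695) = 2.179431
  x_2 = 1.644695 - 0.245345/2.179431 = 1.532122
Iteration 3:
  f(1.532122) = 0.031621
  f'(1.532122) = 1.627987
  x_3 = 1.532122 - 0.031621/1.627987 = 1.512699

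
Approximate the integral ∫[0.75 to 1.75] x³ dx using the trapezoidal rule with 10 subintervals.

f(x) = x³
a = 0.75, b = 1.75, n = 10
h = (b - a)/n = 0.100000

Trapezoidal rule: (h/2)[f(x₀) + 2f(x₁) + 2f(x₂) + ... + f(xₙ)]

x_0 = 0.7500, f(x_0) = 0.421875, coefficient = 1
x_1 = 0.8500, f(x_1) = 0.614125, coefficient = 2
x_2 = 0.9500, f(x_2) = 0.857375, coefficient = 2
x_3 = 1.0500, f(x_3) = 1.157625, coefficient = 2
x_4 = 1.1500, f(x_4) = 1.520875, coefficient = 2
x_5 = 1.2500, f(x_5) = 1.953125, coefficient = 2
x_6 = 1.3500, f(x_6) = 2.460375, coefficient = 2
x_7 = 1.4500, f(x_7) = 3.048625, coefficient = 2
x_8 = 1.5500, f(x_8) = 3.723875, coefficient = 2
x_9 = 1.6500, f(x_9) = 4.492125, coefficient = 2
x_10 = 1.7500, f(x_10) = 5.359375, coefficient = 1

I ≈ (0.100000/2) × 45.437500 = 2.271875
Exact value: 2.265625
Error: 0.006250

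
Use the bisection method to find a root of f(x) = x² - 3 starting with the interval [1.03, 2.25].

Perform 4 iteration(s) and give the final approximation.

f(x) = x² - 3
Initial interval: [1.03, 2.25]

Iteration 1:
  c_1 = (1.030000 + 2.250000)/2 = 1.640000
  f(c_1) = f(1.640000) = -0.310400
  f(a) × f(c) ≥ 0, new interval: [1.640000, 2.250000]
Iteration 2:
  c_2 = (1.640000 + 2.250000)/2 = 1.945000
  f(c_2) = f(1.945000) = 0.783025
  f(a) × f(c) < 0, new interval: [1.640000, 1.945000]
Iteration 3:
  c_3 = (1.640000 + 1.945000)/2 = 1.792500
  f(c_3) = f(1.792500) = 0.213056
  f(a) × f(c) < 0, new interval: [1.640000, 1.792500]
Iteration 4:
  c_4 = (1.640000 + 1.792500)/2 = 1.716250
  f(c_4) = f(1.716250) = -0.054486
  f(a) × f(c) ≥ 0, new interval: [1.716250, 1.792500]

After 4 iteration(s), the approximation is c_4 = 1.716250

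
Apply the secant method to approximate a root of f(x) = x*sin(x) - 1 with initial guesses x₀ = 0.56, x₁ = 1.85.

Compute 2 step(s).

f(x) = x*sin(x) - 1
x₀ = 0.56, x₁ = 1.85

Secant formula: x_{n+1} = x_n - f(x_n)(x_n - x_{n-1})/(f(x_n) - f(x_{n-1}))

Iteration 1:
  f(0.560000) = -0.702536
  f(1.850000) = 0.778359
  x_2 = 1.850000 - 0.778359×(1.850000 - 0.560000)/(0.778359 - (-0.702536))
       = 1.171975
Iteration 2:
  f(1.850000) = 0.778359
  f(1.171975) = 0.079998
  x_3 = 1.171975 - 0.079998×(1.171975 - 1.850000)/(0.079998 - 0.778359)
       = 1.094307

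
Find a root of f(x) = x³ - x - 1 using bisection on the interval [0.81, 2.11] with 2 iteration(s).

f(x) = x³ - x - 1
Initial interval: [0.81, 2.11]

Iteration 1:
  c_1 = (0.810000 + 2.110000)/2 = 1.460000
  f(c_1) = f(1.460000) = 0.652136
  f(a) × f(c) < 0, new interval: [0.810000, 1.460000]
Iteration 2:
  c_2 = (0.810000 + 1.460000)/2 = 1.135000
  f(c_2) = f(1.135000) = -0.672865
  f(a) × f(c) ≥ 0, new interval: [1.135000, 1.460000]

After 2 iteration(s), the approximation is c_2 = 1.135000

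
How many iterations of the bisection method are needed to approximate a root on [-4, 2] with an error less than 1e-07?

We need (b-a)/2^n ≤ 1e-07
(2 - (-4))/2^n ≤ 1e-07
6/2^n ≤ 1e-07
2^n ≥ 60000000
n ≥ log₂(60000000) = 25.84
n ≥ 26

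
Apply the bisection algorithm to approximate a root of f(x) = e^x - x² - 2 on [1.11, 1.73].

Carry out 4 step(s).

f(x) = e^x - x² - 2
Initial interval: [1.11, 1.73]

Iteration 1:
  c_1 = (1.110000 + 1.730000)/2 = 1.420000
  f(c_1) = f(1.420000) = 0.120720
  f(a) × f(c) < 0, new interval: [1.110000, 1.420000]
Iteration 2:
  c_2 = (1.110000 + 1.420000)/2 = 1.265000
  f(c_2) = f(1.265000) = -0.057132
  f(a) × f(c) ≥ 0, new interval: [1.265000, 1.420000]
Iteration 3:
  c_3 = (1.265000 + 1.420000)/2 = 1.342500
  f(c_3) = f(1.342500) = 0.026297
  f(a) × f(c) < 0, new interval: [1.265000, 1.342500]
Iteration 4:
  c_4 = (1.265000 + 1.342500)/2 = 1.303750
  f(c_4) = f(1.303750) = -0.016682
  f(a) × f(c) ≥ 0, new interval: [1.303750, 1.342500]

After 4 iteration(s), the approximation is c_4 = 1.303750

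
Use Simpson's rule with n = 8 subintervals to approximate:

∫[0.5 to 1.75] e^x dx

f(x) = e^x
a = 0.5, b = 1.75, n = 8
h = (b - a)/n = 0.156250

Simpson's rule: (h/3)[f(x₀) + 4f(x₁) + 2f(x₂) + ... + f(xₙ)]

x_0 = 0.5000, f(x_0) = 1.648721, coefficient = 1
x_1 = 0.6562, f(x_1) = 1.927550, coefficient = 4
x_2 = 0.8125, f(x_2) = 2.253535, coefficient = 2
x_3 = 0.9688, f(x_3) = 2.634649, coefficient = 4
x_4 = 1.1250, f(x_4) = 3.080217, coefficient = 2
x_5 = 1.2812, f(x_5) = 3.601138, coefficient = 4
x_6 = 1.4375, f(x_6) = 4.210157, coefficient = 2
x_7 = 1.5938, f(x_7) = 4.922173, coefficient = 4
x_8 = 1.7500, f(x_8) = 5.754603, coefficient = 1

I ≈ (0.156250/3) × 78.833183 = 4.105895
Exact value: 4.105881
Error: 0.000014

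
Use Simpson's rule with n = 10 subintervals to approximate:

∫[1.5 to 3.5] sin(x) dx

f(x) = sin(x)
a = 1.5, b = 3.5, n = 10
h = (b - a)/n = 0.200000

Simpson's rule: (h/3)[f(x₀) + 4f(x₁) + 2f(x₂) + ... + f(xₙ)]

x_0 = 1.5000, f(x_0) = 0.997495, coefficient = 1
x_1 = 1.7000, f(x_1) = 0.991665, coefficient = 4
x_2 = 1.9000, f(x_2) = 0.946300, coefficient = 2
x_3 = 2.1000, f(x_3) = 0.863209, coefficient = 4
x_4 = 2.3000, f(x_4) = 0.745705, coefficient = 2
x_5 = 2.5000, f(x_5) = 0.598472, coefficient = 4
x_6 = 2.7000, f(x_6) = 0.427380, coefficient = 2
x_7 = 2.9000, f(x_7) = 0.239249, coefficient = 4
x_8 = 3.1000, f(x_8) = 0.041581, coefficient = 2
x_9 = 3.3000, f(x_9) = -0.157746, coefficient = 4
x_10 = 3.5000, f(x_10) = -0.350783, coefficient = 1

I ≈ (0.200000/3) × 15.108043 = 1.007203
Exact value: 1.007194
Error: 0.000009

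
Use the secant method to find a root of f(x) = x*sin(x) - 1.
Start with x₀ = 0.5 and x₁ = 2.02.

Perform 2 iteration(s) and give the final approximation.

f(x) = x*sin(x) - 1
x₀ = 0.5, x₁ = 2.02

Secant formula: x_{n+1} = x_n - f(x_n)(x_n - x_{n-1})/(f(x_n) - f(x_{n-1}))

Iteration 1:
  f(0.500000) = -0.760287
  f(2.020000) = 0.819602
  x_2 = 2.020000 - 0.819602×(2.020000 - 0.500000)/(0.819602 - (-0.760287))
       = 1.231467
Iteration 2:
  f(2.020000) = 0.819602
  f(1.231467) = 0.161246
  x_3 = 1.231467 - 0.161246×(1.231467 - 2.020000)/(0.161246 - 0.819602)
       = 1.038337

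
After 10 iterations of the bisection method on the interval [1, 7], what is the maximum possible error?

Bisection error bound: |error| ≤ (b-a)/2^n
|error| ≤ (7 - 1)/2^10 = 6/2^10
|error| ≤ 0.0058593750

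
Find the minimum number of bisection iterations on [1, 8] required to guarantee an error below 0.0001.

We need (b-a)/2^n ≤ 0.0001
(8 - 1)/2^n ≤ 0.0001
7/2^n ≤ 0.0001
2^n ≥ 70000
n ≥ log₂(70000) = 16.10
n ≥ 17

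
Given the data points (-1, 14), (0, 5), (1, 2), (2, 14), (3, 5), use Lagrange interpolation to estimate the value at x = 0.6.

Lagrange interpolation formula:
P(x) = Σ yᵢ × Lᵢ(x)
where Lᵢ(x) = Π_{j≠i} (x - xⱼ)/(xᵢ - xⱼ)

L_0(0.6) = (0.6 - 0)/(-1 - 0) × (0.6 - 1)/(-1 - 1) × (0.6 - 2)/(-1 - 2) × (0.6 - 3)/(-1 - 3) = -0.033600
L_1(0.6) = (0.6 - (-1))/(0 - (-1)) × (0.6 - 1)/(0 - 1) × (0.6 - 2)/(0 - 2) × (0.6 - 3)/(0 - 3) = 0.358400
L_2(0.6) = (0.6 - (-1))/(1 - (-1)) × (0.6 - 0)/(1 - 0) × (0.6 - 2)/(1 - 2) × (0.6 - 3)/(1 - 3) = 0.806400
L_3(0.6) = (0.6 - (-1))/(2 - (-1)) × (0.6 - 0)/(2 - 0) × (0.6 - 1)/(2 - 1) × (0.6 - 3)/(2 - 3) = -0.153600
L_4(0.6) = (0.6 - (-1))/(3 - (-1)) × (0.6 - 0)/(3 - 0) × (0.6 - 1)/(3 - 1) × (0.6 - 2)/(3 - 2) = 0.022400

P(0.6) = 14×L_0(0.6) + 5×L_1(0.6) + 2×L_2(0.6) + 14×L_3(0.6) + 5×L_4(0.6)
P(0.6) = 0.896000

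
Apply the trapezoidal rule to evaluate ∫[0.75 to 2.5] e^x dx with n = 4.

f(x) = e^x
a = 0.75, b = 2.5, n = 4
h = (b - a)/n = 0.437500

Trapezoidal rule: (h/2)[f(x₀) + 2f(x₁) + 2f(x₂) + ... + f(xₙ)]

x_0 = 0.7500, f(x_0) = 2.117000, coefficient = 1
x_1 = 1.1875, f(x_1) = 3.278874, coefficient = 2
x_2 = 1.6250, f(x_2) = 5.078419, coefficient = 2
x_3 = 2.0625, f(x_3) = 7.865609, coefficient = 2
x_4 = 2.5000, f(x_4) = 12.182494, coefficient = 1

I ≈ (0.437500/2) × 46.745298 = 10.225534
Exact value: 10.065494
Error: 0.160040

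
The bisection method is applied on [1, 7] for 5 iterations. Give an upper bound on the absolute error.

Bisection error bound: |error| ≤ (b-a)/2^n
|error| ≤ (7 - 1)/2^5 = 6/2^5
|error| ≤ 0.1875000000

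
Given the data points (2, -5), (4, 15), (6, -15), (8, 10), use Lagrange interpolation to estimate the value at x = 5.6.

Lagrange interpolation formula:
P(x) = Σ yᵢ × Lᵢ(x)
where Lᵢ(x) = Π_{j≠i} (x - xⱼ)/(xᵢ - xⱼ)

L_0(5.6) = (5.6 - 4)/(2 - 4) × (5.6 - 6)/(2 - 6) × (5.6 - 8)/(2 - 8) = -0.032000
L_1(5.6) = (5.6 - 2)/(4 - 2) × (5.6 - 6)/(4 - 6) × (5.6 - 8)/(4 - 8) = 0.216000
L_2(5.6) = (5.6 - 2)/(6 - 2) × (5.6 - 4)/(6 - 4) × (5.6 - 8)/(6 - 8) = 0.864000
L_3(5.6) = (5.6 - 2)/(8 - 2) × (5.6 - 4)/(8 - 4) × (5.6 - 6)/(8 - 6) = -0.048000

P(5.6) = (-5)×L_0(5.6) + 15×L_1(5.6) + (-15)×L_2(5.6) + 10×L_3(5.6)
P(5.6) = -10.040000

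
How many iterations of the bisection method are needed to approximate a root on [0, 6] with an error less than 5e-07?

We need (b-a)/2^n ≤ 5e-07
(6 - 0)/2^n ≤ 5e-07
6/2^n ≤ 5e-07
2^n ≥ 12000000
n ≥ log₂(12000000) = 23.52
n ≥ 24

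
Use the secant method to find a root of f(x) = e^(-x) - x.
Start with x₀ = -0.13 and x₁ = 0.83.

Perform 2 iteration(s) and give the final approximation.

f(x) = e^(-x) - x
x₀ = -0.13, x₁ = 0.83

Secant formula: x_{n+1} = x_n - f(x_n)(x_n - x_{n-1})/(f(x_n) - f(x_{n-1}))

Iteration 1:
  f(-0.130000) = 1.268828
  f(0.830000) = -0.393951
  x_2 = 0.830000 - (-0.393951)×(0.830000 - (-0.130000))/(-0.393951 - 1.268828)
       = 0.602554
Iteration 2:
  f(0.830000) = -0.393951
  f(0.602554) = -0.055142
  x_3 = 0.602554 - (-0.055142)×(0.602554 - 0.830000)/(-0.055142 - (-0.393951))
       = 0.565536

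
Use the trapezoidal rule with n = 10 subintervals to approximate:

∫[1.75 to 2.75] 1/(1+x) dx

f(x) = 1/(1+x)
a = 1.75, b = 2.75, n = 10
h = (b - a)/n = 0.100000

Trapezoidal rule: (h/2)[f(x₀) + 2f(x₁) + 2f(x₂) + ... + f(xₙ)]

x_0 = 1.7500, f(x_0) = 0.363636, coefficient = 1
x_1 = 1.8500, f(x_1) = 0.350877, coefficient = 2
x_2 = 1.9500, f(x_2) = 0.338983, coefficient = 2
x_3 = 2.0500, f(x_3) = 0.327869, coefficient = 2
x_4 = 2.1500, f(x_4) = 0.317460, coefficient = 2
x_5 = 2.2500, f(x_5) = 0.307692, coefficient = 2
x_6 = 2.3500, f(x_6) = 0.298507, coefficient = 2
x_7 = 2.4500, f(x_7) = 0.289855, coefficient = 2
x_8 = 2.5500, f(x_8) = 0.281690, coefficient = 2
x_9 = 2.6500, f(x_9) = 0.273973, coefficient = 2
x_10 = 2.7500, f(x_10) = 0.266667, coefficient = 1

I ≈ (0.100000/2) × 6.204117 = 0.310206
Exact value: 0.310155
Error: 0.000051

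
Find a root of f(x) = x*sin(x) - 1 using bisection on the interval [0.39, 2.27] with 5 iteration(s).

f(x) = x*sin(x) - 1
Initial interval: [0.39, 2.27]

Iteration 1:
  c_1 = (0.390000 + 2.270000)/2 = 1.330000
  f(c_1) = f(1.330000) = 0.291627
  f(a) × f(c) < 0, new interval: [0.390000, 1.330000]
Iteration 2:
  c_2 = (0.390000 + 1.330000)/2 = 0.860000
  f(c_2) = f(0.860000) = -0.348255
  f(a) × f(c) ≥ 0, new interval: [0.860000, 1.330000]
Iteration 3:
  c_3 = (0.860000 + 1.330000)/2 = 1.095000
  f(c_3) = f(1.095000) = -0.026624
  f(a) × f(c) ≥ 0, new interval: [1.095000, 1.330000]
Iteration 4:
  c_4 = (1.095000 + 1.330000)/2 = 1.212500
  f(c_4) = f(1.212500) = 0.135501
  f(a) × f(c) < 0, new interval: [1.095000, 1.212500]
Iteration 5:
  c_5 = (1.095000 + 1.212500)/2 = 1.153750
  f(c_5) = f(1.153750) = 0.054861
  f(a) × f(c) < 0, new interval: [1.095000, 1.153750]

After 5 iteration(s), the approximation is c_5 = 1.153750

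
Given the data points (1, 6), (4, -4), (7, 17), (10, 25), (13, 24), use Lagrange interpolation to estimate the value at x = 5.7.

Lagrange interpolation formula:
P(x) = Σ yᵢ × Lᵢ(x)
where Lᵢ(x) = Π_{j≠i} (x - xⱼ)/(xᵢ - xⱼ)

L_0(5.7) = (5.7 - 4)/(1 - 4) × (5.7 - 7)/(1 - 7) × (5.7 - 10)/(1 - 10) × (5.7 - 13)/(1 - 13) = -0.035685
L_1(5.7) = (5.7 - 1)/(4 - 1) × (5.7 - 7)/(4 - 7) × (5.7 - 10)/(4 - 10) × (5.7 - 13)/(4 - 13) = 0.394636
L_2(5.7) = (5.7 - 1)/(7 - 1) × (5.7 - 4)/(7 - 4) × (5.7 - 10)/(7 - 10) × (5.7 - 13)/(7 - 13) = 0.774093
L_3(5.7) = (5.7 - 1)/(10 - 1) × (5.7 - 4)/(10 - 4) × (5.7 - 7)/(10 - 7) × (5.7 - 13)/(10 - 13) = -0.156019
L_4(5.7) = (5.7 - 1)/(13 - 1) × (5.7 - 4)/(13 - 4) × (5.7 - 7)/(13 - 7) × (5.7 - 10)/(13 - 10) = 0.022975

P(5.7) = 6×L_0(5.7) + (-4)×L_1(5.7) + 17×L_2(5.7) + 25×L_3(5.7) + 24×L_4(5.7)
P(5.7) = 8.017867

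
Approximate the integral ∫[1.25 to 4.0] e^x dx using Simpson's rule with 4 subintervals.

f(x) = e^x
a = 1.25, b = 4.0, n = 4
h = (b - a)/n = 0.687500

Simpson's rule: (h/3)[f(x₀) + 4f(x₁) + 2f(x₂) + ... + f(xₙ)]

x_0 = 1.2500, f(x_0) = 3.490343, coefficient = 1
x_1 = 1.9375, f(x_1) = 6.941376, coefficient = 4
x_2 = 2.6250, f(x_2) = 13.804574, coefficient = 2
x_3 = 3.3125, f(x_3) = 27.453674, coefficient = 4
x_4 = 4.0000, f(x_4) = 54.598150, coefficient = 1

I ≈ (0.687500/3) × 223.277840 = 51.167838
Exact value: 51.107807
Error: 0.060031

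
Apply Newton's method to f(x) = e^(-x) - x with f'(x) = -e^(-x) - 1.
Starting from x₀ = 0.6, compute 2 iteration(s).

f(x) = e^(-x) - x
f'(x) = -e^(-x) - 1
x₀ = 0.6

Newton-Raphson formula: x_{n+1} = x_n - f(x_n)/f'(x_n)

Iteration 1:
  f(0.600000) = -0.051188
  f'(0.600000) = -1.548812
  x_1 = 0.600000 - (-0.051188)/(-1.548812) = 0.566950
Iteration 2:
  f(0.566950) = 0.000303
  f'(0.566950) = -1.567253
  x_2 = 0.566950 - 0.000303/(-1.567253) = 0.567143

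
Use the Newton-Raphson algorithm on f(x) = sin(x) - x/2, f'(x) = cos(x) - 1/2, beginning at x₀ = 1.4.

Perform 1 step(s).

f(x) = sin(x) - x/2
f'(x) = cos(x) - 1/2
x₀ = 1.4

Newton-Raphson formula: x_{n+1} = x_n - f(x_n)/f'(x_n)

Iteration 1:
  f(1.400000) = 0.285450
  f'(1.400000) = -0.330033
  x_1 = 1.400000 - 0.285450/(-0.330033) = 2.264913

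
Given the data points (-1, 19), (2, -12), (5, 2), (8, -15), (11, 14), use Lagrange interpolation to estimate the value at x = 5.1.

Lagrange interpolation formula:
P(x) = Σ yᵢ × Lᵢ(x)
where Lᵢ(x) = Π_{j≠i} (x - xⱼ)/(xᵢ - xⱼ)

L_0(5.1) = (5.1 - 2)/(-1 - 2) × (5.1 - 5)/(-1 - 5) × (5.1 - 8)/(-1 - 8) × (5.1 - 11)/(-1 - 11) = 0.002728
L_1(5.1) = (5.1 - (-1))/(2 - (-1)) × (5.1 - 5)/(2 - 5) × (5.1 - 8)/(2 - 8) × (5.1 - 11)/(2 - 11) = -0.021476
L_2(5.1) = (5.1 - (-1))/(5 - (-1)) × (5.1 - 2)/(5 - 2) × (5.1 - 8)/(5 - 8) × (5.1 - 11)/(5 - 11) = 0.998611
L_3(5.1) = (5.1 - (-1))/(8 - (-1)) × (5.1 - 2)/(8 - 2) × (5.1 - 5)/(8 - 5) × (5.1 - 11)/(8 - 11) = 0.022957
L_4(5.1) = (5.1 - (-1))/(11 - (-1)) × (5.1 - 2)/(11 - 2) × (5.1 - 5)/(11 - 5) × (5.1 - 8)/(11 - 8) = -0.002821

P(5.1) = 19×L_0(5.1) + (-12)×L_1(5.1) + 2×L_2(5.1) + (-15)×L_3(5.1) + 14×L_4(5.1)
P(5.1) = 1.922928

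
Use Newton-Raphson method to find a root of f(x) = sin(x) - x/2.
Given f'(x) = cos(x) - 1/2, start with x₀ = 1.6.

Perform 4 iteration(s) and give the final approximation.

f(x) = sin(x) - x/2
f'(x) = cos(x) - 1/2
x₀ = 1.6

Newton-Raphson formula: x_{n+1} = x_n - f(x_n)/f'(x_n)

Iteration 1:
  f(1.600000) = 0.199574
  f'(1.600000) = -0.529200
  x_1 = 1.600000 - 0.199574/(-0.529200) = 1.977124
Iteration 2:
  f(1.977124) = -0.069983
  f'(1.977124) = -0.895238
  x_2 = 1.977124 - (-0.069983)/(-0.895238) = 1.898951
Iteration 3:
  f(1.898951) = -0.002837
  f'(1.898951) = -0.822297
  x_3 = 1.898951 - (-0.002837)/(-0.822297) = 1.895501
Iteration 4:
  f(1.895501) = -0.000006
  f'(1.895501) = -0.819029
  x_4 = 1.895501 - (-0.000006)/(-0.819029) = 1.895494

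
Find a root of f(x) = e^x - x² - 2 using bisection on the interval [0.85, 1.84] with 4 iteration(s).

f(x) = e^x - x² - 2
Initial interval: [0.85, 1.84]

Iteration 1:
  c_1 = (0.850000 + 1.840000)/2 = 1.345000
  f(c_1) = f(1.345000) = 0.029162
  f(a) × f(c) < 0, new interval: [0.850000, 1.345000]
Iteration 2:
  c_2 = (0.850000 + 1.345000)/2 = 1.097500
  f(c_2) = f(1.097500) = -0.207841
  f(a) × f(c) ≥ 0, new interval: [1.097500, 1.345000]
Iteration 3:
  c_3 = (1.097500 + 1.345000)/2 = 1.221250
  f(c_3) = f(1.221250) = -0.100027
  f(a) × f(c) ≥ 0, new interval: [1.221250, 1.345000]
Iteration 4:
  c_4 = (1.221250 + 1.345000)/2 = 1.283125
  f(c_4) = f(1.283125) = -0.038513
  f(a) × f(c) ≥ 0, new interval: [1.283125, 1.345000]

After 4 iteration(s), the approximation is c_4 = 1.283125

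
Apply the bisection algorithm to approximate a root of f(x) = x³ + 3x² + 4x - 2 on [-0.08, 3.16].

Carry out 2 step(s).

f(x) = x³ + 3x² + 4x - 2
Initial interval: [-0.08, 3.16]

Iteration 1:
  c_1 = (-0.080000 + 3.160000)/2 = 1.540000
  f(c_1) = f(1.540000) = 14.927064
  f(a) × f(c) < 0, new interval: [-0.080000, 1.540000]
Iteration 2:
  c_2 = (-0.080000 + 1.540000)/2 = 0.730000
  f(c_2) = f(0.730000) = 2.907717
  f(a) × f(c) < 0, new interval: [-0.080000, 0.730000]

After 2 iteration(s), the approximation is c_2 = 0.730000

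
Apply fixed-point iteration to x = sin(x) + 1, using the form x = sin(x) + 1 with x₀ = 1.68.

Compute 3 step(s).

Equation: x = sin(x) + 1
Fixed-point form: x = sin(x) + 1
x₀ = 1.68

x_1 = g(1.680000) = 1.994043
x_2 = g(1.994043) = 1.911760
x_3 = g(1.911760) = 1.942433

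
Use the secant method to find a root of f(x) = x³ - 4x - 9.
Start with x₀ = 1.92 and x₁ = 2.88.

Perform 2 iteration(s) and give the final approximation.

f(x) = x³ - 4x - 9
x₀ = 1.92, x₁ = 2.88

Secant formula: x_{n+1} = x_n - f(x_n)(x_n - x_{n-1})/(f(x_n) - f(x_{n-1}))

Iteration 1:
  f(1.920000) = -9.602112
  f(2.880000) = 3.367872
  x_2 = 2.880000 - 3.367872×(2.880000 - 1.920000)/(3.367872 - (-9.602112))
       = 2.630720
Iteration 2:
  f(2.880000) = 3.367872
  f(2.630720) = -1.316488
  x_3 = 2.630720 - (-1.316488)×(2.630720 - 2.880000)/(-1.316488 - 3.367872)
       = 2.700777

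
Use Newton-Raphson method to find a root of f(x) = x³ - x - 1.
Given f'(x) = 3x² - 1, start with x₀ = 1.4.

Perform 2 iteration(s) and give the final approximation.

f(x) = x³ - x - 1
f'(x) = 3x² - 1
x₀ = 1.4

Newton-Raphson formula: x_{n+1} = x_n - f(x_n)/f'(x_n)

Iteration 1:
  f(1.400000) = 0.344000
  f'(1.400000) = 4.880000
  x_1 = 1.400000 - 0.344000/4.880000 = 1.329508
Iteration 2:
  f(1.329508) = 0.020520
  f'(1.329508) = 4.302776
  x_2 = 1.329508 - 0.020520/4.302776 = 1.324739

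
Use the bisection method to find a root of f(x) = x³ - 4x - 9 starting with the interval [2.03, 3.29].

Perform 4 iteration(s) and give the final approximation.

f(x) = x³ - 4x - 9
Initial interval: [2.03, 3.29]

Iteration 1:
  c_1 = (2.030000 + 3.290000)/2 = 2.660000
  f(c_1) = f(2.660000) = -0.818904
  f(a) × f(c) ≥ 0, new interval: [2.660000, 3.290000]
Iteration 2:
  c_2 = (2.660000 + 3.290000)/2 = 2.975000
  f(c_2) = f(2.975000) = 5.430609
  f(a) × f(c) < 0, new interval: [2.660000, 2.975000]
Iteration 3:
  c_3 = (2.660000 + 2.975000)/2 = 2.817500
  f(c_3) = f(2.817500) = 2.096178
  f(a) × f(c) < 0, new interval: [2.660000, 2.817500]
Iteration 4:
  c_4 = (2.660000 + 2.817500)/2 = 2.738750
  f(c_4) = f(2.738750) = 0.587683
  f(a) × f(c) < 0, new interval: [2.660000, 2.738750]

After 4 iteration(s), the approximation is c_4 = 2.738750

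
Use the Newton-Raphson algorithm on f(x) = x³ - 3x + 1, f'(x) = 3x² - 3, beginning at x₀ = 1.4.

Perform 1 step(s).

f(x) = x³ - 3x + 1
f'(x) = 3x² - 3
x₀ = 1.4

Newton-Raphson formula: x_{n+1} = x_n - f(x_n)/f'(x_n)

Iteration 1:
  f(1.400000) = -0.456000
  f'(1.400000) = 2.880000
  x_1 = 1.400000 - (-0.456000)/2.880000 = 1.558333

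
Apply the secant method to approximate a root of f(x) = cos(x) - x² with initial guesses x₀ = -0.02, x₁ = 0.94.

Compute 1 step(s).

f(x) = cos(x) - x²
x₀ = -0.02, x₁ = 0.94

Secant formula: x_{n+1} = x_n - f(x_n)(x_n - x_{n-1})/(f(x_n) - f(x_{n-1}))

Iteration 1:
  f(-0.020000) = 0.999400
  f(0.940000) = -0.293812
  x_2 = 0.940000 - (-0.293812)×(0.940000 - (-0.020000))/(-0.293812 - 0.999400)
       = 0.721892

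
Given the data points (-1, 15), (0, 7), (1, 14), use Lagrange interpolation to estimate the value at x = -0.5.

Lagrange interpolation formula:
P(x) = Σ yᵢ × Lᵢ(x)
where Lᵢ(x) = Π_{j≠i} (x - xⱼ)/(xᵢ - xⱼ)

L_0(-0.5) = (-0.5 - 0)/(-1 - 0) × (-0.5 - 1)/(-1 - 1) = 0.375000
L_1(-0.5) = (-0.5 - (-1))/(0 - (-1)) × (-0.5 - 1)/(0 - 1) = 0.750000
L_2(-0.5) = (-0.5 - (-1))/(1 - (-1)) × (-0.5 - 0)/(1 - 0) = -0.125000

P(-0.5) = 15×L_0(-0.5) + 7×L_1(-0.5) + 14×L_2(-0.5)
P(-0.5) = 9.125000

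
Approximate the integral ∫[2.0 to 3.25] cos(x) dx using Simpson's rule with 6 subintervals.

f(x) = cos(x)
a = 2.0, b = 3.25, n = 6
h = (b - a)/n = 0.208333

Simpson's rule: (h/3)[f(x₀) + 4f(x₁) + 2f(x₂) + ... + f(xₙ)]

x_0 = 2.0000, f(x_0) = -0.416147, coefficient = 1
x_1 = 2.2083, f(x_1) = -0.595218, coefficient = 4
x_2 = 2.4167, f(x_2) = -0.748549, coefficient = 2
x_3 = 2.6250, f(x_3) = -0.869507, coefficient = 4
x_4 = 2.8333, f(x_4) = -0.952863, coefficient = 2
x_5 = 3.0417, f(x_5) = -0.995012, coefficient = 4
x_6 = 3.2500, f(x_6) = -0.994130, coefficient = 1

I ≈ (0.208333/3) × -14.652047 = -1.017503
Exact value: -1.017493
Error: 0.000011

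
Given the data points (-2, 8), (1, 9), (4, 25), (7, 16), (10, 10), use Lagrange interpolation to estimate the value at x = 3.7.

Lagrange interpolation formula:
P(x) = Σ yᵢ × Lᵢ(x)
where Lᵢ(x) = Π_{j≠i} (x - xⱼ)/(xᵢ - xⱼ)

L_0(3.7) = (3.7 - 1)/(-2 - 1) × (3.7 - 4)/(-2 - 4) × (3.7 - 7)/(-2 - 7) × (3.7 - 10)/(-2 - 10) = -0.008662
L_1(3.7) = (3.7 - (-2))/(1 - (-2)) × (3.7 - 4)/(1 - 4) × (3.7 - 7)/(1 - 7) × (3.7 - 10)/(1 - 10) = 0.073150
L_2(3.7) = (3.7 - (-2))/(4 - (-2)) × (3.7 - 1)/(4 - 1) × (3.7 - 7)/(4 - 7) × (3.7 - 10)/(4 - 10) = 0.987525
L_3(3.7) = (3.7 - (-2))/(7 - (-2)) × (3.7 - 1)/(7 - 1) × (3.7 - 4)/(7 - 4) × (3.7 - 10)/(7 - 10) = -0.059850
L_4(3.7) = (3.7 - (-2))/(10 - (-2)) × (3.7 - 1)/(10 - 1) × (3.7 - 4)/(10 - 4) × (3.7 - 7)/(10 - 7) = 0.007837

P(3.7) = 8×L_0(3.7) + 9×L_1(3.7) + 25×L_2(3.7) + 16×L_3(3.7) + 10×L_4(3.7)
P(3.7) = 24.397950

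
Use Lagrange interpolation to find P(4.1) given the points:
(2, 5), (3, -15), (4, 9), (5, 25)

Lagrange interpolation formula:
P(x) = Σ yᵢ × Lᵢ(x)
where Lᵢ(x) = Π_{j≠i} (x - xⱼ)/(xᵢ - xⱼ)

L_0(4.1) = (4.1 - 3)/(2 - 3) × (4.1 - 4)/(2 - 4) × (4.1 - 5)/(2 - 5) = 0.016500
L_1(4.1) = (4.1 - 2)/(3 - 2) × (4.1 - 4)/(3 - 4) × (4.1 - 5)/(3 - 5) = -0.094500
L_2(4.1) = (4.1 - 2)/(4 - 2) × (4.1 - 3)/(4 - 3) × (4.1 - 5)/(4 - 5) = 1.039500
L_3(4.1) = (4.1 - 2)/(5 - 2) × (4.1 - 3)/(5 - 3) × (4.1 - 4)/(5 - 4) = 0.038500

P(4.1) = 5×L_0(4.1) + (-15)×L_1(4.1) + 9×L_2(4.1) + 25×L_3(4.1)
P(4.1) = 11.818000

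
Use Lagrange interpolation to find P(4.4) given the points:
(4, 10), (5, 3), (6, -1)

Lagrange interpolation formula:
P(x) = Σ yᵢ × Lᵢ(x)
where Lᵢ(x) = Π_{j≠i} (x - xⱼ)/(xᵢ - xⱼ)

L_0(4.4) = (4.4 - 5)/(4 - 5) × (4.4 - 6)/(4 - 6) = 0.480000
L_1(4.4) = (4.4 - 4)/(5 - 4) × (4.4 - 6)/(5 - 6) = 0.640000
L_2(4.4) = (4.4 - 4)/(6 - 4) × (4.4 - 5)/(6 - 5) = -0.120000

P(4.4) = 10×L_0(4.4) + 3×L_1(4.4) + (-1)×L_2(4.4)
P(4.4) = 6.840000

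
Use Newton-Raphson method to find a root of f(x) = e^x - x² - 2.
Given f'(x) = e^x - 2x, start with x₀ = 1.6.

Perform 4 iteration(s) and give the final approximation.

f(x) = e^x - x² - 2
f'(x) = e^x - 2x
x₀ = 1.6

Newton-Raphson formula: x_{n+1} = x_n - f(x_n)/f'(x_n)

Iteration 1:
  f(1.600000) = 0.393032
  f'(1.600000) = 1.753032
  x_1 = 1.600000 - 0.393032/1.753032 = 1.375799
Iteration 2:
  f(1.375799) = 0.065415
  f'(1.375799) = 1.206639
  x_2 = 1.375799 - 0.065415/1.206639 = 1.321586
Iteration 3:
  f(1.321586) = 0.002774
  f'(1.321586) = 1.106192
  x_3 = 1.321586 - 0.002774/1.106192 = 1.319079
Iteration 4:
  f(1.319079) = 0.000005
  f'(1.319079) = 1.101817
  x_4 = 1.319079 - 0.000005/1.101817 = 1.319074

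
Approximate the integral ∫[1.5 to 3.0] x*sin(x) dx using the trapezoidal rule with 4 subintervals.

f(x) = x*sin(x)
a = 1.5, b = 3.0, n = 4
h = (b - a)/n = 0.375000

Trapezoidal rule: (h/2)[f(x₀) + 2f(x₁) + 2f(x₂) + ... + f(xₙ)]

x_0 = 1.5000, f(x_0) = 1.496242, coefficient = 1
x_1 = 1.8750, f(x_1) = 1.788911, coefficient = 2
x_2 = 2.2500, f(x_2) = 1.750665, coefficient = 2
x_3 = 2.6250, f(x_3) = 1.296541, coefficient = 2
x_4 = 3.0000, f(x_4) = 0.423360, coefficient = 1

I ≈ (0.375000/2) × 11.591835 = 2.173469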